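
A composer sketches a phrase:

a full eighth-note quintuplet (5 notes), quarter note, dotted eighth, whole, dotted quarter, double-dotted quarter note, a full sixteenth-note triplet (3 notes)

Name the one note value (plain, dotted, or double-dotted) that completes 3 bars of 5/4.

3 bars of 5/4 = 60 sixteenth notes.
Each duration in sixteenth notes: a full eighth-note quintuplet (5 notes) (five quintuplet eighths span one half) = 8; quarter note = 4; dotted eighth = 3; whole = 16; dotted quarter = 6; double-dotted quarter note = 7; a full sixteenth-note triplet (3 notes) (three triplet sixteenths span one eighth) = 2.
Altogether 8 + 4 + 3 + 16 + 6 + 7 + 2 = 46.
Remaining: 60 − 46 = 14 sixteenth notes, which is a double-dotted half note.

double-dotted half note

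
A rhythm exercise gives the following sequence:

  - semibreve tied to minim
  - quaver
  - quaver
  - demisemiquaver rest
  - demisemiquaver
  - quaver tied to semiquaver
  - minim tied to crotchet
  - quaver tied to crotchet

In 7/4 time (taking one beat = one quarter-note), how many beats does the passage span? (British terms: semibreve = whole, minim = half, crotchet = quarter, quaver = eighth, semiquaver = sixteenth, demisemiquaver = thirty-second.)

12.5

One quarter-note beat = 8 thirty-second notes.
Each duration in thirty-second notes: semibreve tied to minim (semibreve + minim) = 48; quaver = 4; quaver = 4; demisemiquaver rest = 1; demisemiquaver = 1; quaver tied to semiquaver (quaver + semiquaver) = 6; minim tied to crotchet (minim + crotchet) = 24; quaver tied to crotchet (quaver + crotchet) = 12.
Sum: 48 + 4 + 4 + 1 + 1 + 6 + 24 + 12 = 100.
100 ÷ 8 = 12.5 beats.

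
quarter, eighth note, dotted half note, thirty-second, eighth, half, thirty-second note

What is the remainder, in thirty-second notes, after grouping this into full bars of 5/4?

18

One bar of 5/4 = 40 thirty-second notes.
In thirty-second notes: quarter = 8; eighth note = 4; dotted half note = 24; thirty-second = 1; eighth = 4; half = 16; thirty-second note = 1.
Altogether 8 + 4 + 24 + 1 + 4 + 16 + 1 = 58.
58 ÷ 40 = 1 complete bar with 18 thirty-second notes remaining.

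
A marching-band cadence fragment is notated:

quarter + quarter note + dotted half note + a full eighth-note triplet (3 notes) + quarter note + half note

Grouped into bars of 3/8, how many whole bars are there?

One bar of 3/8 = 3 eighth notes.
Working in eighth notes: quarter = 2; quarter note = 2; dotted half note = 6; a full eighth-note triplet (3 notes) (three triplet eighths span one quarter) = 2; quarter note = 2; half note = 4.
Altogether 2 + 2 + 6 + 2 + 2 + 4 = 18.
18 ÷ 3 = 6 complete bars with 0 left over.

6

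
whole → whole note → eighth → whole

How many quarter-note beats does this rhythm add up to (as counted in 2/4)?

12.5

One quarter-note beat = 2 eighth notes.
Convert each value to eighth notes: whole = 8; whole note = 8; eighth = 1; whole = 8.
Adding: 8 + 8 + 1 + 8 = 25.
25 ÷ 2 = 12.5 beats.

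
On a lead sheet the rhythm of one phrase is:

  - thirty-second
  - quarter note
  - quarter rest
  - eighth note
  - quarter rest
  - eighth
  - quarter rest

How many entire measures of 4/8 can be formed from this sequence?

2

One bar of 4/8 = 16 thirty-second notes.
In thirty-second notes: thirty-second = 1; quarter note = 8; quarter rest = 8; eighth note = 4; quarter rest = 8; eighth = 4; quarter rest = 8.
Altogether 1 + 8 + 8 + 4 + 8 + 4 + 8 = 41.
41 ÷ 16 = 2 complete bars with 9 left over.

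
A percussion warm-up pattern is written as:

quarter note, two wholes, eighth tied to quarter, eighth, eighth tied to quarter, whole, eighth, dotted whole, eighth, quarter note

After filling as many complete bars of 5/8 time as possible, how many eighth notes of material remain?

4

One bar of 5/8 = 5 eighth notes.
In eighth notes: quarter note = 2; whole = 8; whole = 8; eighth tied to quarter (eighth + quarter) = 3; eighth = 1; eighth tied to quarter (eighth + quarter) = 3; whole = 8; eighth = 1; dotted whole = 12; eighth = 1; quarter note = 2.
Total: 2 + 8 + 8 + 3 + 1 + 3 + 8 + 1 + 12 + 1 + 2 = 49.
49 ÷ 5 = 9 complete bars with 4 eighth notes remaining.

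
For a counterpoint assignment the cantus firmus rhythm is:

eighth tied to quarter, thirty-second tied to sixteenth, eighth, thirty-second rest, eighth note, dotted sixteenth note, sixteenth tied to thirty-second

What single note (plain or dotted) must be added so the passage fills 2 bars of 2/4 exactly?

2 bars of 2/4 = 32 thirty-second notes.
Express everything in thirty-second notes: eighth tied to quarter (eighth + quarter) = 12; thirty-second tied to sixteenth (thirty-second + sixteenth) = 3; eighth = 4; thirty-second rest = 1; eighth note = 4; dotted sixteenth note = 3; sixteenth tied to thirty-second (sixteenth + thirty-second) = 3.
Adding: 12 + 3 + 4 + 1 + 4 + 3 + 3 = 30.
Remaining: 32 − 30 = 2 thirty-second notes, which is a sixteenth note.

sixteenth note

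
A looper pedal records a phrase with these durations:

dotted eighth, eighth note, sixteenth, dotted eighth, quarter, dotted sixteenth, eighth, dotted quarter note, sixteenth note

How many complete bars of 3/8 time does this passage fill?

One bar of 3/8 = 12 thirty-second notes.
Convert each value to thirty-second notes: dotted eighth = 6; eighth note = 4; sixteenth = 2; dotted eighth = 6; quarter = 8; dotted sixteenth = 3; eighth = 4; dotted quarter note = 12; sixteenth note = 2.
Sum: 6 + 4 + 2 + 6 + 8 + 3 + 4 + 12 + 2 = 47.
47 ÷ 12 = 3 complete bars with 11 left over.

3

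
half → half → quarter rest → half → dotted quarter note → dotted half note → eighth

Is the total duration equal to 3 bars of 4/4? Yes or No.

One bar of 4/4 = 8 eighth notes, so 3 bars = 24.
Convert each value to eighth notes: half = 4; half = 4; quarter rest = 2; half = 4; dotted quarter note = 3; dotted half note = 6; eighth = 1.
Sum: 4 + 4 + 2 + 4 + 3 + 6 + 1 = 24.
24 equals 24, so the answer is Yes.

Yes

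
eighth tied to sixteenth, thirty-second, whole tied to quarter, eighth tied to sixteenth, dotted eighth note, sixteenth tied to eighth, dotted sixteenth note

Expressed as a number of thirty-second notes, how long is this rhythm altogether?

Express everything in thirty-second notes: eighth tied to sixteenth (eighth + sixteenth) = 6; thirty-second = 1; whole tied to quarter (whole + quarter) = 40; eighth tied to sixteenth (eighth + sixteenth) = 6; dotted eighth note = 6; sixteenth tied to eighth (sixteenth + eighth) = 6; dotted sixteenth note = 3.
Total: 6 + 1 + 40 + 6 + 6 + 6 + 3 = 68 thirty-second notes.

68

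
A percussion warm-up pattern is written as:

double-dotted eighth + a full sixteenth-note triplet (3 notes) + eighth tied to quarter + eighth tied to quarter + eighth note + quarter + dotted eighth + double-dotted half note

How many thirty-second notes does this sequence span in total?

Working in thirty-second notes: double-dotted eighth = 7; a full sixteenth-note triplet (3 notes) (three triplet sixteenths span one eighth) = 4; eighth tied to quarter (eighth + quarter) = 12; eighth tied to quarter (eighth + quarter) = 12; eighth note = 4; quarter = 8; dotted eighth = 6; double-dotted half note = 28.
Adding: 7 + 4 + 12 + 12 + 4 + 8 + 6 + 28 = 81 thirty-second notes.

81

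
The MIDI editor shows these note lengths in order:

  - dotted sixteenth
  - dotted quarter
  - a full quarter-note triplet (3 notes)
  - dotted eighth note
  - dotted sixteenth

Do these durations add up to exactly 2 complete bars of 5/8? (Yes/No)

One bar of 5/8 = 20 thirty-second notes, so 2 bars = 40.
Working in thirty-second notes: dotted sixteenth = 3; dotted quarter = 12; a full quarter-note triplet (3 notes) (three triplet quarters span one half) = 16; dotted eighth note = 6; dotted sixteenth = 3.
Total: 3 + 12 + 16 + 6 + 3 = 40.
40 equals 40, so the answer is Yes.

Yes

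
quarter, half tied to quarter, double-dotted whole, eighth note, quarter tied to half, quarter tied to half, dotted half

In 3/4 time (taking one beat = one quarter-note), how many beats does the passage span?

One quarter-note beat = 2 eighth notes.
Convert each value to eighth notes: quarter = 2; half tied to quarter (half + quarter) = 6; double-dotted whole = 14; eighth note = 1; quarter tied to half (quarter + half) = 6; quarter tied to half (quarter + half) = 6; dotted half = 6.
Total: 2 + 6 + 14 + 1 + 6 + 6 + 6 = 41.
41 ÷ 2 = 20.5 beats.

20.5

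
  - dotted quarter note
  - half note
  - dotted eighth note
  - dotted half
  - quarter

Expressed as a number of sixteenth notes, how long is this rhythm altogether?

33

Working in sixteenth notes: dotted quarter note = 6; half note = 8; dotted eighth note = 3; dotted half = 12; quarter = 4.
Total: 6 + 8 + 3 + 12 + 4 = 33 sixteenth notes.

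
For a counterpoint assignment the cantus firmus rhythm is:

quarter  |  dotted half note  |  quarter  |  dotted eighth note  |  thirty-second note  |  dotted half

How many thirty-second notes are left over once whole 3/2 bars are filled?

One bar of 3/2 = 48 thirty-second notes.
In thirty-second notes: quarter = 8; dotted half note = 24; quarter = 8; dotted eighth note = 6; thirty-second note = 1; dotted half = 24.
Adding: 8 + 24 + 8 + 6 + 1 + 24 = 71.
71 ÷ 48 = 1 complete bar with 23 thirty-second notes remaining.

23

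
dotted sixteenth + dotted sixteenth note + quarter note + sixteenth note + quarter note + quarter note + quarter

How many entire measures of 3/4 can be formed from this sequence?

1

One bar of 3/4 = 24 thirty-second notes.
Convert each value to thirty-second notes: dotted sixteenth = 3; dotted sixteenth note = 3; quarter note = 8; sixteenth note = 2; quarter note = 8; quarter note = 8; quarter = 8.
Total: 3 + 3 + 8 + 2 + 8 + 8 + 8 = 40.
40 ÷ 24 = 1 complete bar with 16 left over.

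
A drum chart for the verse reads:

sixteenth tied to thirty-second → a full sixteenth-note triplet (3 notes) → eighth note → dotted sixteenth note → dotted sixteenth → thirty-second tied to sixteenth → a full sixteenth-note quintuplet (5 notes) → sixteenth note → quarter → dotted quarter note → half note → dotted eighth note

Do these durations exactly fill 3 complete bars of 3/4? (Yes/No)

Yes

One bar of 3/4 = 24 thirty-second notes, so 3 bars = 72.
Each duration in thirty-second notes: sixteenth tied to thirty-second (sixteenth + thirty-second) = 3; a full sixteenth-note triplet (3 notes) (three triplet sixteenths span one eighth) = 4; eighth note = 4; dotted sixteenth note = 3; dotted sixteenth = 3; thirty-second tied to sixteenth (thirty-second + sixteenth) = 3; a full sixteenth-note quintuplet (5 notes) (five quintuplet sixteenths span one quarter) = 8; sixteenth note = 2; quarter = 8; dotted quarter note = 12; half note = 16; dotted eighth note = 6.
Sum: 3 + 4 + 4 + 3 + 3 + 3 + 8 + 2 + 8 + 12 + 16 + 6 = 72.
72 equals 72, so the answer is Yes.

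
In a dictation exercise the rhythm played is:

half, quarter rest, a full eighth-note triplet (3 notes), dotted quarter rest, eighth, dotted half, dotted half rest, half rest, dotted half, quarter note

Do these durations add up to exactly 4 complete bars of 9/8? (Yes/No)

One bar of 9/8 = 9 eighth notes, so 4 bars = 36.
Each duration in eighth notes: half = 4; quarter rest = 2; a full eighth-note triplet (3 notes) (three triplet eighths span one quarter) = 2; dotted quarter rest = 3; eighth = 1; dotted half = 6; dotted half rest = 6; half rest = 4; dotted half = 6; quarter note = 2.
Altogether 4 + 2 + 2 + 3 + 1 + 6 + 6 + 4 + 6 + 2 = 36.
36 equals 36, so the answer is Yes.

Yes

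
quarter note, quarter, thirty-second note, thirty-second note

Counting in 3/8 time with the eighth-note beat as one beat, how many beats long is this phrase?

4.5

One eighth-note beat = 4 thirty-second notes.
Each duration in thirty-second notes: quarter note = 8; quarter = 8; thirty-second note = 1; thirty-second note = 1.
Total: 8 + 8 + 1 + 1 = 18.
18 ÷ 4 = 4.5 beats.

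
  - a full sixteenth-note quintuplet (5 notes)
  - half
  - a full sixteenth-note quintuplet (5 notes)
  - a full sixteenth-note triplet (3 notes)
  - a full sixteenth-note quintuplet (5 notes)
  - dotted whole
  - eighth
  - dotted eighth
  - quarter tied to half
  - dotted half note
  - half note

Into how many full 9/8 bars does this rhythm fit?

4

One bar of 9/8 = 18 sixteenth notes.
Working in sixteenth notes: a full sixteenth-note quintuplet (5 notes) (five quintuplet sixteenths span one quarter) = 4; half = 8; a full sixteenth-note quintuplet (5 notes) (five quintuplet sixteenths span one quarter) = 4; a full sixteenth-note triplet (3 notes) (three triplet sixteenths span one eighth) = 2; a full sixteenth-note quintuplet (5 notes) (five quintuplet sixteenths span one quarter) = 4; dotted whole = 24; eighth = 2; dotted eighth = 3; quarter tied to half (quarter + half) = 12; dotted half note = 12; half note = 8.
Sum: 4 + 8 + 4 + 2 + 4 + 24 + 2 + 3 + 12 + 12 + 8 = 83.
83 ÷ 18 = 4 complete bars with 11 left over.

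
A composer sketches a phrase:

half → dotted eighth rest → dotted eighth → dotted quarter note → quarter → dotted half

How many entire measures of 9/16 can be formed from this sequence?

One bar of 9/16 = 9 sixteenth notes.
Convert each value to sixteenth notes: half = 8; dotted eighth rest = 3; dotted eighth = 3; dotted quarter note = 6; quarter = 4; dotted half = 12.
Adding: 8 + 3 + 3 + 6 + 4 + 12 = 36.
36 ÷ 9 = 4 complete bars with 0 left over.

4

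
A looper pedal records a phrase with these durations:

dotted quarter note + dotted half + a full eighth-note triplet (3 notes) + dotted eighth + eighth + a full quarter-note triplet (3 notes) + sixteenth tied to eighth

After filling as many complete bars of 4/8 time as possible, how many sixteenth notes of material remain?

6

One bar of 4/8 = 8 sixteenth notes.
Convert each value to sixteenth notes: dotted quarter note = 6; dotted half = 12; a full eighth-note triplet (3 notes) (three triplet eighths span one quarter) = 4; dotted eighth = 3; eighth = 2; a full quarter-note triplet (3 notes) (three triplet quarters span one half) = 8; sixteenth tied to eighth (sixteenth + eighth) = 3.
Adding: 6 + 12 + 4 + 3 + 2 + 8 + 3 = 38.
38 ÷ 8 = 4 complete bars with 6 sixteenth notes remaining.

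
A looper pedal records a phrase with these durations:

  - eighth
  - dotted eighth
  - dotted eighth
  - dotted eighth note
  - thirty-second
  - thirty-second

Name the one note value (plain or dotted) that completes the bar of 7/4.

whole note

The bar of 7/4 = 56 thirty-second notes.
Working in thirty-second notes: eighth = 4; dotted eighth = 6; dotted eighth = 6; dotted eighth note = 6; thirty-second = 1; thirty-second = 1.
Altogether 4 + 6 + 6 + 6 + 1 + 1 = 24.
Remaining: 56 − 24 = 32 thirty-second notes, which is a whole note.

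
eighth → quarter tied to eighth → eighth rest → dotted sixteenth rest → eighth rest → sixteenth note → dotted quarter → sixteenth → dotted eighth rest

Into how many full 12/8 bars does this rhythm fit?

One bar of 12/8 = 48 thirty-second notes.
Each duration in thirty-second notes: eighth = 4; quarter tied to eighth (quarter + eighth) = 12; eighth rest = 4; dotted sixteenth rest = 3; eighth rest = 4; sixteenth note = 2; dotted quarter = 12; sixteenth = 2; dotted eighth rest = 6.
Sum: 4 + 12 + 4 + 3 + 4 + 2 + 12 + 2 + 6 = 49.
49 ÷ 48 = 1 complete bar with 1 left over.

1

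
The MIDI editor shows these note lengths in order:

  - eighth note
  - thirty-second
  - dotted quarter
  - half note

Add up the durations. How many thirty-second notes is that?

Working in thirty-second notes: eighth note = 4; thirty-second = 1; dotted quarter = 12; half note = 16.
Total: 4 + 1 + 12 + 16 = 33 thirty-second notes.

33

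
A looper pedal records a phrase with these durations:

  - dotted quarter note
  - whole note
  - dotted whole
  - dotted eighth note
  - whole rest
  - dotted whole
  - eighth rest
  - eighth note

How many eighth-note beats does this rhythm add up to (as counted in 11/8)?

One eighth-note beat = 2 sixteenth notes.
Working in sixteenth notes: dotted quarter note = 6; whole note = 16; dotted whole = 24; dotted eighth note = 3; whole rest = 16; dotted whole = 24; eighth rest = 2; eighth note = 2.
Total: 6 + 16 + 24 + 3 + 16 + 24 + 2 + 2 = 93.
93 ÷ 2 = 46.5 beats.

46.5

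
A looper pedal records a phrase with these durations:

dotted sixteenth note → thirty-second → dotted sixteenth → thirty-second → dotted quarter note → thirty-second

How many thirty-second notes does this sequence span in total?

21

Working in thirty-second notes: dotted sixteenth note = 3; thirty-second = 1; dotted sixteenth = 3; thirty-second = 1; dotted quarter note = 12; thirty-second = 1.
Adding: 3 + 1 + 3 + 1 + 12 + 1 = 21 thirty-second notes.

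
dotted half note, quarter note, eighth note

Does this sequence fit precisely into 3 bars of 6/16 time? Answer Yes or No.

One bar of 6/16 = 3 eighth notes, so 3 bars = 9.
In eighth notes: dotted half note = 6; quarter note = 2; eighth note = 1.
Adding: 6 + 2 + 1 = 9.
9 equals 9, so the answer is Yes.

Yes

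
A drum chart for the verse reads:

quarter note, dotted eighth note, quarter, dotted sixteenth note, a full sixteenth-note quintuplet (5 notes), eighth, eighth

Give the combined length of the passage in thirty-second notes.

41

Convert each value to thirty-second notes: quarter note = 8; dotted eighth note = 6; quarter = 8; dotted sixteenth note = 3; a full sixteenth-note quintuplet (5 notes) (five quintuplet sixteenths span one quarter) = 8; eighth = 4; eighth = 4.
Altogether 8 + 6 + 8 + 3 + 8 + 4 + 4 = 41 thirty-second notes.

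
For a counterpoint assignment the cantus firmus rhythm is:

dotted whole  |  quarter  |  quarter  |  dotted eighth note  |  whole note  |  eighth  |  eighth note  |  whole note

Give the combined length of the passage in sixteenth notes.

71

In sixteenth notes: dotted whole = 24; quarter = 4; quarter = 4; dotted eighth note = 3; whole note = 16; eighth = 2; eighth note = 2; whole note = 16.
Adding: 24 + 4 + 4 + 3 + 16 + 2 + 2 + 16 = 71 sixteenth notes.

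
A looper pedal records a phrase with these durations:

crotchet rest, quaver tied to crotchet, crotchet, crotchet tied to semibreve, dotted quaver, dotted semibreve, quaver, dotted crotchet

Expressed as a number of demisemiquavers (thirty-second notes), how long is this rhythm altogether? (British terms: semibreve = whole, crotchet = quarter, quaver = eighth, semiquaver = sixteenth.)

Working in thirty-second notes: crotchet rest = 8; quaver tied to crotchet (quaver + crotchet) = 12; crotchet = 8; crotchet tied to semibreve (crotchet + semibreve) = 40; dotted quaver = 6; dotted semibreve = 48; quaver = 4; dotted crotchet = 12.
Total: 8 + 12 + 8 + 40 + 6 + 48 + 4 + 12 = 138 thirty-second notes.

138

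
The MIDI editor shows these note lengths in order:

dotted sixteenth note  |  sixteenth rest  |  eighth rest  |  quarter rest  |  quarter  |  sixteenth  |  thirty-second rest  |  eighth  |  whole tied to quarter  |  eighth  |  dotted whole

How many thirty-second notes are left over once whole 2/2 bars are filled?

One bar of 2/2 = 32 thirty-second notes.
Convert each value to thirty-second notes: dotted sixteenth note = 3; sixteenth rest = 2; eighth rest = 4; quarter rest = 8; quarter = 8; sixteenth = 2; thirty-second rest = 1; eighth = 4; whole tied to quarter (whole + quarter) = 40; eighth = 4; dotted whole = 48.
Adding: 3 + 2 + 4 + 8 + 8 + 2 + 1 + 4 + 40 + 4 + 48 = 124.
124 ÷ 32 = 3 complete bars with 28 thirty-second notes remaining.

28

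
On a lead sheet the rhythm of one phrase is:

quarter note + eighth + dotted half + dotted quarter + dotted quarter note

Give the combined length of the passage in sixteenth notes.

30

In sixteenth notes: quarter note = 4; eighth = 2; dotted half = 12; dotted quarter = 6; dotted quarter note = 6.
Altogether 4 + 2 + 12 + 6 + 6 = 30 sixteenth notes.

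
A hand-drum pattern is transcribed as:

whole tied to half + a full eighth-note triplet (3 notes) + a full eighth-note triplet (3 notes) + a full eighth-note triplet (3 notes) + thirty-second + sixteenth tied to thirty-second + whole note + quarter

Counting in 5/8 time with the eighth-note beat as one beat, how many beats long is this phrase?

29

One eighth-note beat = 4 thirty-second notes.
Working in thirty-second notes: whole tied to half (whole + half) = 48; a full eighth-note triplet (3 notes) (three triplet eighths span one quarter) = 8; a full eighth-note triplet (3 notes) (three triplet eighths span one quarter) = 8; a full eighth-note triplet (3 notes) (three triplet eighths span one quarter) = 8; thirty-second = 1; sixteenth tied to thirty-second (sixteenth + thirty-second) = 3; whole note = 32; quarter = 8.
Altogether 48 + 8 + 8 + 8 + 1 + 3 + 32 + 8 = 116.
116 ÷ 4 = 29 beats.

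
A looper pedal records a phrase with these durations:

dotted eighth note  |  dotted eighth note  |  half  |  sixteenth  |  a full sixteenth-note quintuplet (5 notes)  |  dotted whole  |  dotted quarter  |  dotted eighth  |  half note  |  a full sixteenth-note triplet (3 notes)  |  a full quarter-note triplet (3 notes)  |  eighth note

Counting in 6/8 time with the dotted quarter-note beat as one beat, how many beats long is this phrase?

12

One dotted quarter-note beat = 6 sixteenth notes.
Express everything in sixteenth notes: dotted eighth note = 3; dotted eighth note = 3; half = 8; sixteenth = 1; a full sixteenth-note quintuplet (5 notes) (five quintuplet sixteenths span one quarter) = 4; dotted whole = 24; dotted quarter = 6; dotted eighth = 3; half note = 8; a full sixteenth-note triplet (3 notes) (three triplet sixteenths span one eighth) = 2; a full quarter-note triplet (3 notes) (three triplet quarters span one half) = 8; eighth note = 2.
Sum: 3 + 3 + 8 + 1 + 4 + 24 + 6 + 3 + 8 + 2 + 8 + 2 = 72.
72 ÷ 6 = 12 beats.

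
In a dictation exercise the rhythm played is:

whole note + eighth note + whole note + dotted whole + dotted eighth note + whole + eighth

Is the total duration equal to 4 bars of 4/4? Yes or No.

No

One bar of 4/4 = 16 sixteenth notes, so 4 bars = 64.
Express everything in sixteenth notes: whole note = 16; eighth note = 2; whole note = 16; dotted whole = 24; dotted eighth note = 3; whole = 16; eighth = 2.
Adding: 16 + 2 + 16 + 24 + 3 + 16 + 2 = 79.
79 exceeds 64, so the answer is No.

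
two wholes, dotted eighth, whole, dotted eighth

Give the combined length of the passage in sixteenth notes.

In sixteenth notes: whole = 16; whole = 16; dotted eighth = 3; whole = 16; dotted eighth = 3.
Total: 16 + 16 + 3 + 16 + 3 = 54 sixteenth notes.

54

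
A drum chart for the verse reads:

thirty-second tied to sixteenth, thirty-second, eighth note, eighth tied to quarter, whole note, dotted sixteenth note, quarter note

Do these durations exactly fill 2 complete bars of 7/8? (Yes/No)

One bar of 7/8 = 28 thirty-second notes, so 2 bars = 56.
In thirty-second notes: thirty-second tied to sixteenth (thirty-second + sixteenth) = 3; thirty-second = 1; eighth note = 4; eighth tied to quarter (eighth + quarter) = 12; whole note = 32; dotted sixteenth note = 3; quarter note = 8.
Altogether 3 + 1 + 4 + 12 + 32 + 3 + 8 = 63.
63 exceeds 56, so the answer is No.

No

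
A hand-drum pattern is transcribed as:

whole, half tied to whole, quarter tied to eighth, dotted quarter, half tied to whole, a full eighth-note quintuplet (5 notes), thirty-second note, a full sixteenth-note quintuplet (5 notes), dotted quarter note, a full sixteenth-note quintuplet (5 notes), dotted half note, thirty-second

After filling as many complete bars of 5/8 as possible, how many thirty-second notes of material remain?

One bar of 5/8 = 20 thirty-second notes.
Convert each value to thirty-second notes: whole = 32; half tied to whole (half + whole) = 48; quarter tied to eighth (quarter + eighth) = 12; dotted quarter = 12; half tied to whole (half + whole) = 48; a full eighth-note quintuplet (5 notes) (five quintuplet eighths span one half) = 16; thirty-second note = 1; a full sixteenth-note quintuplet (5 notes) (five quintuplet sixteenths span one quarter) = 8; dotted quarter note = 12; a full sixteenth-note quintuplet (5 notes) (five quintuplet sixteenths span one quarter) = 8; dotted half note = 24; thirty-second = 1.
Sum: 32 + 48 + 12 + 12 + 48 + 16 + 1 + 8 + 12 + 8 + 24 + 1 = 222.
222 ÷ 20 = 11 complete bars with 2 thirty-second notes remaining.

2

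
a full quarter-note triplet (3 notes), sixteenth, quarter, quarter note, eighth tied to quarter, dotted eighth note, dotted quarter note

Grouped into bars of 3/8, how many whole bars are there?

5

One bar of 3/8 = 6 sixteenth notes.
Working in sixteenth notes: a full quarter-note triplet (3 notes) (three triplet quarters span one half) = 8; sixteenth = 1; quarter = 4; quarter note = 4; eighth tied to quarter (eighth + quarter) = 6; dotted eighth note = 3; dotted quarter note = 6.
Total: 8 + 1 + 4 + 4 + 6 + 3 + 6 = 32.
32 ÷ 6 = 5 complete bars with 2 left over.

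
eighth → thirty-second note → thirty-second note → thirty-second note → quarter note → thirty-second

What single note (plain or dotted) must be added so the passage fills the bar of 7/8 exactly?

The bar of 7/8 = 28 thirty-second notes.
Each duration in thirty-second notes: eighth = 4; thirty-second note = 1; thirty-second note = 1; thirty-second note = 1; quarter note = 8; thirty-second = 1.
Adding: 4 + 1 + 1 + 1 + 8 + 1 = 16.
Remaining: 28 − 16 = 12 thirty-second notes, which is a dotted quarter note.

dotted quarter note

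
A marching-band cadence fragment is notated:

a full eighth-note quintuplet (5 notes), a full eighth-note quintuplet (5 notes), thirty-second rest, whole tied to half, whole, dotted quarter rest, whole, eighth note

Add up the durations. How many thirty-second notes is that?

Convert each value to thirty-second notes: a full eighth-note quintuplet (5 notes) (five quintuplet eighths span one half) = 16; a full eighth-note quintuplet (5 notes) (five quintuplet eighths span one half) = 16; thirty-second rest = 1; whole tied to half (whole + half) = 48; whole = 32; dotted quarter rest = 12; whole = 32; eighth note = 4.
Total: 16 + 16 + 1 + 48 + 32 + 12 + 32 + 4 = 161 thirty-second notes.

161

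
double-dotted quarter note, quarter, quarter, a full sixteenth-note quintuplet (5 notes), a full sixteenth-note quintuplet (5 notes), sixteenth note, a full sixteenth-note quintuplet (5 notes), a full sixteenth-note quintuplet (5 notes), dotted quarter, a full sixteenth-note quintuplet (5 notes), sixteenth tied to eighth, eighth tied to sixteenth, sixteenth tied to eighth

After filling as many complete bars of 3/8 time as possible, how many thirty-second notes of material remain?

One bar of 3/8 = 6 sixteenth notes.
Convert each value to sixteenth notes: double-dotted quarter note = 7; quarter = 4; quarter = 4; a full sixteenth-note quintuplet (5 notes) (five quintuplet sixteenths span one quarter) = 4; a full sixteenth-note quintuplet (5 notes) (five quintuplet sixteenths span one quarter) = 4; sixteenth note = 1; a full sixteenth-note quintuplet (5 notes) (five quintuplet sixteenths span one quarter) = 4; a full sixteenth-note quintuplet (5 notes) (five quintuplet sixteenths span one quarter) = 4; dotted quarter = 6; a full sixteenth-note quintuplet (5 notes) (five quintuplet sixteenths span one quarter) = 4; sixteenth tied to eighth (sixteenth + eighth) = 3; eighth tied to sixteenth (eighth + sixteenth) = 3; sixteenth tied to eighth (sixteenth + eighth) = 3.
Adding: 7 + 4 + 4 + 4 + 4 + 1 + 4 + 4 + 6 + 4 + 3 + 3 + 3 = 51.
51 ÷ 6 = 8 complete bars with 3 sixteenth notes remaining = 6 thirty-second notes.

6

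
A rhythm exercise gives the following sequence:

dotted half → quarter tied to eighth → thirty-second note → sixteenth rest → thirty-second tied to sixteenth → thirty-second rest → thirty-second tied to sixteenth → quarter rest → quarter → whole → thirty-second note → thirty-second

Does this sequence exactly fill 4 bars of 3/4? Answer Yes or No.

One bar of 3/4 = 24 thirty-second notes, so 4 bars = 96.
Each duration in thirty-second notes: dotted half = 24; quarter tied to eighth (quarter + eighth) = 12; thirty-second note = 1; sixteenth rest = 2; thirty-second tied to sixteenth (thirty-second + sixteenth) = 3; thirty-second rest = 1; thirty-second tied to sixteenth (thirty-second + sixteenth) = 3; quarter rest = 8; quarter = 8; whole = 32; thirty-second note = 1; thirty-second = 1.
Altogether 24 + 12 + 1 + 2 + 3 + 1 + 3 + 8 + 8 + 32 + 1 + 1 = 96.
96 equals 96, so the answer is Yes.

Yes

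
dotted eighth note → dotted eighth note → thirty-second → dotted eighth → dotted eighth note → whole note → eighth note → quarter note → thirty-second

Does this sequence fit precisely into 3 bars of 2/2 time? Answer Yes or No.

One bar of 2/2 = 32 thirty-second notes, so 3 bars = 96.
Express everything in thirty-second notes: dotted eighth note = 6; dotted eighth note = 6; thirty-second = 1; dotted eighth = 6; dotted eighth note = 6; whole note = 32; eighth note = 4; quarter note = 8; thirty-second = 1.
Sum: 6 + 6 + 1 + 6 + 6 + 32 + 4 + 8 + 1 = 70.
70 falls short of 96, so the answer is No.

No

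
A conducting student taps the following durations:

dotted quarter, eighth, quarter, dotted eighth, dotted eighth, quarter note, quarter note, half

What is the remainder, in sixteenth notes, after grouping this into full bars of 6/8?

10

One bar of 6/8 = 12 sixteenth notes.
In sixteenth notes: dotted quarter = 6; eighth = 2; quarter = 4; dotted eighth = 3; dotted eighth = 3; quarter note = 4; quarter note = 4; half = 8.
Sum: 6 + 2 + 4 + 3 + 3 + 4 + 4 + 8 = 34.
34 ÷ 12 = 2 complete bars with 10 sixteenth notes remaining.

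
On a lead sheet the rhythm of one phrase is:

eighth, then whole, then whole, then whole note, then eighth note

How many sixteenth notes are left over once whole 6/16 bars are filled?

One bar of 6/16 = 3 eighth notes.
Each duration in eighth notes: eighth = 1; whole = 8; whole = 8; whole note = 8; eighth note = 1.
Sum: 1 + 8 + 8 + 8 + 1 = 26.
26 ÷ 3 = 8 complete bars with 2 eighth notes remaining = 4 sixteenth notes.

4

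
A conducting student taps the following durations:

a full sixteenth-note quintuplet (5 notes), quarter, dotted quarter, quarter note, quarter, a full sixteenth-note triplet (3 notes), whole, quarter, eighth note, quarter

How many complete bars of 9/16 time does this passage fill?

One bar of 9/16 = 9 sixteenth notes.
Express everything in sixteenth notes: a full sixteenth-note quintuplet (5 notes) (five quintuplet sixteenths span one quarter) = 4; quarter = 4; dotted quarter = 6; quarter note = 4; quarter = 4; a full sixteenth-note triplet (3 notes) (three triplet sixteenths span one eighth) = 2; whole = 16; quarter = 4; eighth note = 2; quarter = 4.
Adding: 4 + 4 + 6 + 4 + 4 + 2 + 16 + 4 + 2 + 4 = 50.
50 ÷ 9 = 5 complete bars with 5 left over.

5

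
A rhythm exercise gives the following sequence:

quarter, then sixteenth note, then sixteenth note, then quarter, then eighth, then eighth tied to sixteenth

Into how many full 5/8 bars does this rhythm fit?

1

One bar of 5/8 = 10 sixteenth notes.
Convert each value to sixteenth notes: quarter = 4; sixteenth note = 1; sixteenth note = 1; quarter = 4; eighth = 2; eighth tied to sixteenth (eighth + sixteenth) = 3.
Altogether 4 + 1 + 1 + 4 + 2 + 3 = 15.
15 ÷ 10 = 1 complete bar with 5 left over.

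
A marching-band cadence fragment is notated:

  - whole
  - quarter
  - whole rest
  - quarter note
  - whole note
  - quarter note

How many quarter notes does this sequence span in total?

15

Working in quarter notes: whole = 4; quarter = 1; whole rest = 4; quarter note = 1; whole note = 4; quarter note = 1.
Altogether 4 + 1 + 4 + 1 + 4 + 1 = 15 quarter notes.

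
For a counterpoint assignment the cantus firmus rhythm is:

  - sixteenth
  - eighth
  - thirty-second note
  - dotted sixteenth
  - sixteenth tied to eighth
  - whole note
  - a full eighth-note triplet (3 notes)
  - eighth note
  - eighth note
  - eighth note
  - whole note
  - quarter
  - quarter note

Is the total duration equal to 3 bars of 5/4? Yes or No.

One bar of 5/4 = 40 thirty-second notes, so 3 bars = 120.
In thirty-second notes: sixteenth = 2; eighth = 4; thirty-second note = 1; dotted sixteenth = 3; sixteenth tied to eighth (sixteenth + eighth) = 6; whole note = 32; a full eighth-note triplet (3 notes) (three triplet eighths span one quarter) = 8; eighth note = 4; eighth note = 4; eighth note = 4; whole note = 32; quarter = 8; quarter note = 8.
Total: 2 + 4 + 1 + 3 + 6 + 32 + 8 + 4 + 4 + 4 + 32 + 8 + 8 = 116.
116 falls short of 120, so the answer is No.

No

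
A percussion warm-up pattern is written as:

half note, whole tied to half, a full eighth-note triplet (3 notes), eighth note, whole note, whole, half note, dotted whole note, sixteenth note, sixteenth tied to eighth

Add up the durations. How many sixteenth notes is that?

Each duration in sixteenth notes: half note = 8; whole tied to half (whole + half) = 24; a full eighth-note triplet (3 notes) (three triplet eighths span one quarter) = 4; eighth note = 2; whole note = 16; whole = 16; half note = 8; dotted whole note = 24; sixteenth note = 1; sixteenth tied to eighth (sixteenth + eighth) = 3.
Adding: 8 + 24 + 4 + 2 + 16 + 16 + 8 + 24 + 1 + 3 = 106 sixteenth notes.

106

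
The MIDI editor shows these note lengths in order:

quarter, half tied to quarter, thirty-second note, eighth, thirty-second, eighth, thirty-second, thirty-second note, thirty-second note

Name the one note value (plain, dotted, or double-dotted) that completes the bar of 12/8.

The bar of 12/8 = 48 thirty-second notes.
Express everything in thirty-second notes: quarter = 8; half tied to quarter (half + quarter) = 24; thirty-second note = 1; eighth = 4; thirty-second = 1; eighth = 4; thirty-second = 1; thirty-second note = 1; thirty-second note = 1.
Altogether 8 + 24 + 1 + 4 + 1 + 4 + 1 + 1 + 1 = 45.
Remaining: 48 − 45 = 3 thirty-second notes, which is a dotted sixteenth note.

dotted sixteenth note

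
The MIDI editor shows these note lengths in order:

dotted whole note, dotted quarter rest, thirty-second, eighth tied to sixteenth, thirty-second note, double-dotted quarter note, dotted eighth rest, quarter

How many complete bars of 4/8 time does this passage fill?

One bar of 4/8 = 16 thirty-second notes.
Each duration in thirty-second notes: dotted whole note = 48; dotted quarter rest = 12; thirty-second = 1; eighth tied to sixteenth (eighth + sixteenth) = 6; thirty-second note = 1; double-dotted quarter note = 14; dotted eighth rest = 6; quarter = 8.
Sum: 48 + 12 + 1 + 6 + 1 + 14 + 6 + 8 = 96.
96 ÷ 16 = 6 complete bars with 0 left over.

6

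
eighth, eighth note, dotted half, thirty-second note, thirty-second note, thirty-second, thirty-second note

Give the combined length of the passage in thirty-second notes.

36

Convert each value to thirty-second notes: eighth = 4; eighth note = 4; dotted half = 24; thirty-second note = 1; thirty-second note = 1; thirty-second = 1; thirty-second note = 1.
Adding: 4 + 4 + 24 + 1 + 1 + 1 + 1 = 36 thirty-second notes.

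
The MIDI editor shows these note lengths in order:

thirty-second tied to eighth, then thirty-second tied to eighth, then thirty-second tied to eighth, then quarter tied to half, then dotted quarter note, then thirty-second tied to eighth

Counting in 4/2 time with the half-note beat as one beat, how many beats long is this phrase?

3.5

One half-note beat = 16 thirty-second notes.
Working in thirty-second notes: thirty-second tied to eighth (thirty-second + eighth) = 5; thirty-second tied to eighth (thirty-second + eighth) = 5; thirty-second tied to eighth (thirty-second + eighth) = 5; quarter tied to half (quarter + half) = 24; dotted quarter note = 12; thirty-second tied to eighth (thirty-second + eighth) = 5.
Sum: 5 + 5 + 5 + 24 + 12 + 5 = 56.
56 ÷ 16 = 3.5 beats.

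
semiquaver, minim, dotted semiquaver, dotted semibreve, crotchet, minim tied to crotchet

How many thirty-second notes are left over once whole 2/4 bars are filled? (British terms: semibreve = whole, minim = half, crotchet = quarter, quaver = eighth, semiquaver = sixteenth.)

One bar of 2/4 = 16 thirty-second notes.
Express everything in thirty-second notes: semiquaver = 2; minim = 16; dotted semiquaver = 3; dotted semibreve = 48; crotchet = 8; minim tied to crotchet (minim + crotchet) = 24.
Altogether 2 + 16 + 3 + 48 + 8 + 24 = 101.
101 ÷ 16 = 6 complete bars with 5 thirty-second notes remaining.

5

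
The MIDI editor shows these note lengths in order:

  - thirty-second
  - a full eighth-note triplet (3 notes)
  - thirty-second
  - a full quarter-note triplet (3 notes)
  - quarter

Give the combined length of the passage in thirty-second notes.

In thirty-second notes: thirty-second = 1; a full eighth-note triplet (3 notes) (three triplet eighths span one quarter) = 8; thirty-second = 1; a full quarter-note triplet (3 notes) (three triplet quarters span one half) = 16; quarter = 8.
Altogether 1 + 8 + 1 + 16 + 8 = 34 thirty-second notes.

34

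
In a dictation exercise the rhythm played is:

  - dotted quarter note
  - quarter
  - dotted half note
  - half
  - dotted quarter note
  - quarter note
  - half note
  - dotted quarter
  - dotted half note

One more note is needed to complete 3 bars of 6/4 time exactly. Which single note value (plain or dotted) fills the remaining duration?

dotted quarter note

3 bars of 6/4 = 36 eighth notes.
In eighth notes: dotted quarter note = 3; quarter = 2; dotted half note = 6; half = 4; dotted quarter note = 3; quarter note = 2; half note = 4; dotted quarter = 3; dotted half note = 6.
Altogether 3 + 2 + 6 + 4 + 3 + 2 + 4 + 3 + 6 = 33.
Remaining: 36 − 33 = 3 eighth notes, which is a dotted quarter note.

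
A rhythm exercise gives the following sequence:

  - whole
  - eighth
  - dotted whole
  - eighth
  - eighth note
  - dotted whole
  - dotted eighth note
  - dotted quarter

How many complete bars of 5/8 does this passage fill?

One bar of 5/8 = 10 sixteenth notes.
In sixteenth notes: whole = 16; eighth = 2; dotted whole = 24; eighth = 2; eighth note = 2; dotted whole = 24; dotted eighth note = 3; dotted quarter = 6.
Total: 16 + 2 + 24 + 2 + 2 + 24 + 3 + 6 = 79.
79 ÷ 10 = 7 complete bars with 9 left over.

7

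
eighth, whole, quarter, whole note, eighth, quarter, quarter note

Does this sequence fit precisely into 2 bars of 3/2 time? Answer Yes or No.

One bar of 3/2 = 12 eighth notes, so 2 bars = 24.
Working in eighth notes: eighth = 1; whole = 8; quarter = 2; whole note = 8; eighth = 1; quarter = 2; quarter note = 2.
Total: 1 + 8 + 2 + 8 + 1 + 2 + 2 = 24.
24 equals 24, so the answer is Yes.

Yes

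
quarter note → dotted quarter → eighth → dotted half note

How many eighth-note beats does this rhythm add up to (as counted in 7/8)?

12

One eighth-note beat = 2 sixteenth notes.
Express everything in sixteenth notes: quarter note = 4; dotted quarter = 6; eighth = 2; dotted half note = 12.
Sum: 4 + 6 + 2 + 12 = 24.
24 ÷ 2 = 12 beats.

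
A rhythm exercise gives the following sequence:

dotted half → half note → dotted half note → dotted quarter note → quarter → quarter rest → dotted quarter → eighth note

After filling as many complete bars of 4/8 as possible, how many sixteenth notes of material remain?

6

One bar of 4/8 = 4 eighth notes.
In eighth notes: dotted half = 6; half note = 4; dotted half note = 6; dotted quarter note = 3; quarter = 2; quarter rest = 2; dotted quarter = 3; eighth note = 1.
Altogether 6 + 4 + 6 + 3 + 2 + 2 + 3 + 1 = 27.
27 ÷ 4 = 6 complete bars with 3 eighth notes remaining = 6 sixteenth notes.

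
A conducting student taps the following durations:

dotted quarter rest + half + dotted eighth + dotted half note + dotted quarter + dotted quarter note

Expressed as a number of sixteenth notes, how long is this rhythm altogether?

Each duration in sixteenth notes: dotted quarter rest = 6; half = 8; dotted eighth = 3; dotted half note = 12; dotted quarter = 6; dotted quarter note = 6.
Sum: 6 + 8 + 3 + 12 + 6 + 6 = 41 sixteenth notes.

41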